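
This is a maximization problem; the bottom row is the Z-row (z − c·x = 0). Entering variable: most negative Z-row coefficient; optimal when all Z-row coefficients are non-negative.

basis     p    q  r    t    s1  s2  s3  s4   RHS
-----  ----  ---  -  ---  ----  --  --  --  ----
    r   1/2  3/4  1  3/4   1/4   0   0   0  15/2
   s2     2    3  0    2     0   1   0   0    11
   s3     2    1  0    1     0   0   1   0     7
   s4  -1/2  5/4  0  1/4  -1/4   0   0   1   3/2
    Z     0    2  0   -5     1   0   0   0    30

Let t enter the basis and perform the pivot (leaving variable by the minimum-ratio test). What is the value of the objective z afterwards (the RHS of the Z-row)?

115/2

Ratio test on column t — row 1: (15/2)/(3/4) = 10; row 2: 11/2 = 11/2; row 3: 7/1 = 7; row 4: (3/2)/(1/4) = 6. Minimum is 11/2 at row 2 (s2 leaves); pivot element 2.
Pivot on row 2; the Z-row RHS becomes 30 − (-5)·(11/2) = 115/2.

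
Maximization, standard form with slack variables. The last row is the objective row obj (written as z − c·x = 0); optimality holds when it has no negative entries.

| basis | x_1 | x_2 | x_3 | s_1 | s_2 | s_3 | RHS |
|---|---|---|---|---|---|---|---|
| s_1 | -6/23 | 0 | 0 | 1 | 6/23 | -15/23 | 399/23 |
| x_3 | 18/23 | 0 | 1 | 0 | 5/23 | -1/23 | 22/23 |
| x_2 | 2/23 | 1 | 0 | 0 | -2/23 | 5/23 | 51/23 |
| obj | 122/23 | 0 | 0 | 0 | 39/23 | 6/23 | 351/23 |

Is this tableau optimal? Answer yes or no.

yes

Every obj-row coefficient is ≥ 0, so the tableau is optimal.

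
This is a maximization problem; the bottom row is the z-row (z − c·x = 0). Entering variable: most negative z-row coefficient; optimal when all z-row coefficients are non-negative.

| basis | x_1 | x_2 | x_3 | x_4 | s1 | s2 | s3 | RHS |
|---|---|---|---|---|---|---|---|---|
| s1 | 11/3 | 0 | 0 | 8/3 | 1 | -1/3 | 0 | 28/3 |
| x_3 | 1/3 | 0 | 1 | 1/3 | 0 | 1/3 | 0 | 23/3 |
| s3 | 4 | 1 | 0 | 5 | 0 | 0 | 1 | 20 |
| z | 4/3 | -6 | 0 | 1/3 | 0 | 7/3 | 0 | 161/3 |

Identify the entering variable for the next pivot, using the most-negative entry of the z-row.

Negative z-row entries: x_2: -6.
The most negative is -6 in column x_2, so x_2 enters.

x_2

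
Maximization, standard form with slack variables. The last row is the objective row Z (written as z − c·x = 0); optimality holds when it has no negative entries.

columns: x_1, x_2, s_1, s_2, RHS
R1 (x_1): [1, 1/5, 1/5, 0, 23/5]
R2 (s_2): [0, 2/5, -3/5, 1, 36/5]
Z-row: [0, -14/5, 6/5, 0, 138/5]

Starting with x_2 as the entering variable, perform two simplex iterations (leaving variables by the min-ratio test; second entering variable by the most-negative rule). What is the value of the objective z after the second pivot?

Ratio test on column x_2 — row 1: (23/5)/(1/5) = 23; row 2: (36/5)/(2/5) = 18. Minimum is 18 at row 2 (s_2 leaves); pivot element 2/5.
Pivot on row 2; the Z-row RHS becomes 138/5 − (-14/5)·18 = 78.
Next entering variable (most negative Z-row entry -3): s_1.
Ratio test on column s_1 — row 1: 1/(1/2) = 2; row 2: entry -3/2 ≤ 0. Minimum is 2 at row 1 (x_1 leaves); pivot element 1/2.
After the second pivot the Z-row RHS is 78 − (-3)·2 = 84.

84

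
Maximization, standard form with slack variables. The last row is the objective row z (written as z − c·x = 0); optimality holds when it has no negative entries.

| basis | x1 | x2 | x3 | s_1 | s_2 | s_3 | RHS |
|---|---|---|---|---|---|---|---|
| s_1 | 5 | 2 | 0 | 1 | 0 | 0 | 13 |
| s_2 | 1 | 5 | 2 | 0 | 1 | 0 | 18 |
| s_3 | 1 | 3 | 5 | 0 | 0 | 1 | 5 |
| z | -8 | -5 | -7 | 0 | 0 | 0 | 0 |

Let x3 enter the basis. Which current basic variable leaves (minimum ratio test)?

Column x3 entries and ratios — s_1: 0 ≤ 0, skip; s_2: 18/2 = 9; s_3: 5/5 = 1.
Smallest ratio is 1 in the row of s_3, so s_3 leaves.

s_3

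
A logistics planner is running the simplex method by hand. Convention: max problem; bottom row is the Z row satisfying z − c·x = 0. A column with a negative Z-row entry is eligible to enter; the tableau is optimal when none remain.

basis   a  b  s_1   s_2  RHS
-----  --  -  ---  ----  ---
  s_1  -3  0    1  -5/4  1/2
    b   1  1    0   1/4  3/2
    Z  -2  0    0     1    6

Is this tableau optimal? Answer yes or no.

no

The Z-row has a negative entry -2 in column a, so it is not optimal.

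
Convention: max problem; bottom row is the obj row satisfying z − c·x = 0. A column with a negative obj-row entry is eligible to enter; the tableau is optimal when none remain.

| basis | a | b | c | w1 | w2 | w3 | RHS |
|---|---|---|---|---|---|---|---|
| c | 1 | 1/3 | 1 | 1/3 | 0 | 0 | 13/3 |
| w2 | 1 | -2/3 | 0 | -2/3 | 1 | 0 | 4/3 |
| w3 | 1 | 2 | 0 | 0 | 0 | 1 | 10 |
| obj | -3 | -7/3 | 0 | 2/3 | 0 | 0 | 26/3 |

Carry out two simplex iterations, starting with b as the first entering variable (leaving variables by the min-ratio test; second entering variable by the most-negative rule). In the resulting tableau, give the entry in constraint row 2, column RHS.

2/5

Ratio test on column b — row 1: (13/3)/(1/3) = 13; row 2: entry -2/3 ≤ 0; row 3: 10/2 = 5. Minimum is 5 at row 3 (w3 leaves); pivot element 2.
Divide row 3 by 2; eliminate column b from the other rows.
Second iteration: most negative obj-row entry is -11/6 in column a, so a enters.
Ratio test on column a — row 1: (8/3)/(5/6) = 16/5; row 2: (14/3)/(4/3) = 7/2; row 3: 5/(1/2) = 10. Minimum is 16/5 at row 1 (c leaves); pivot element 5/6.
Divide row 1 by 5/6; eliminate column a from the other rows.
After both pivots, the entry at constraint row 2, column RHS is 2/5.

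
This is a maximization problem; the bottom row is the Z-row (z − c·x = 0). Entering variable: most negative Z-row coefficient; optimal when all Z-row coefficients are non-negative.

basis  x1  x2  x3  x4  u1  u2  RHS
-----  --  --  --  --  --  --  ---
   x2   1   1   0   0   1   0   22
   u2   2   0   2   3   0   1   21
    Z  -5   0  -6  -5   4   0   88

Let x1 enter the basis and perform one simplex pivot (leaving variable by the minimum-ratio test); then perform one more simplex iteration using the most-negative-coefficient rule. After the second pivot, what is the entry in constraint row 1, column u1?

Ratio test on column x1 — row 1: 22/1 = 22; row 2: 21/2 = 21/2. Minimum is 21/2 at row 2 (u2 leaves); pivot element 2.
Divide row 2 by 2; eliminate column x1 from the other rows.
Second iteration: most negative Z-row entry is -1 in column x3, so x3 enters.
Ratio test on column x3 — row 1: entry -1 ≤ 0; row 2: (21/2)/1 = 21/2. Minimum is 21/2 at row 2 (x1 leaves); pivot element 1.
Divide row 2 by 1; eliminate column x3 from the other rows.
After both pivots, the entry at constraint row 1, column u1 is 1.

1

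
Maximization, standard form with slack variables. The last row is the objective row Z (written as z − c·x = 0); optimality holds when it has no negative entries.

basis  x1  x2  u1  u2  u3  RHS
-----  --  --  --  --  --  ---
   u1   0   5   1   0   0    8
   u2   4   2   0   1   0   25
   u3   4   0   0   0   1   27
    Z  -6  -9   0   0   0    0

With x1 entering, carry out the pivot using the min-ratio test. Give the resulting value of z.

75/2

Ratio test on column x1 — row 1: entry 0 ≤ 0; row 2: 25/4 = 25/4; row 3: 27/4 = 27/4. Minimum is 25/4 at row 2 (u2 leaves); pivot element 4.
Pivot on row 2; the Z-row RHS becomes 0 − (-6)·(25/4) = 75/2.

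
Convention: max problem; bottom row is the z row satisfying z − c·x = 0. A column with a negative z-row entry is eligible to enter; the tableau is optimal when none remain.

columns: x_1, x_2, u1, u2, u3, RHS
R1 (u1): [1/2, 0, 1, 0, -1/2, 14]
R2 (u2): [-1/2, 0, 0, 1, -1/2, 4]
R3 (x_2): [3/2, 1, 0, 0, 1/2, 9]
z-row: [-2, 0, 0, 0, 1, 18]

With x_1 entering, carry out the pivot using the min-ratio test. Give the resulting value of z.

Ratio test on column x_1 — row 1: 14/(1/2) = 28; row 2: entry -1/2 ≤ 0; row 3: 9/(3/2) = 6. Minimum is 6 at row 3 (x_2 leaves); pivot element 3/2.
Pivot on row 3; the z-row RHS becomes 18 − (-2)·6 = 30.

30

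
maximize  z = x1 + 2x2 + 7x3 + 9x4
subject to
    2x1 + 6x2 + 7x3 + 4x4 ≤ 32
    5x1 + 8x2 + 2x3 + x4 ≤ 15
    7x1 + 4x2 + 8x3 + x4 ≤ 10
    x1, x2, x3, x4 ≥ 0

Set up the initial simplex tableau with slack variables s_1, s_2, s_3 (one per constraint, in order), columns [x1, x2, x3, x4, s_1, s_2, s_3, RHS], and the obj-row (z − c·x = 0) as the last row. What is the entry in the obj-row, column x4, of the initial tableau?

-9

The obj-row carries the negated objective coefficients: the x4 entry is -9.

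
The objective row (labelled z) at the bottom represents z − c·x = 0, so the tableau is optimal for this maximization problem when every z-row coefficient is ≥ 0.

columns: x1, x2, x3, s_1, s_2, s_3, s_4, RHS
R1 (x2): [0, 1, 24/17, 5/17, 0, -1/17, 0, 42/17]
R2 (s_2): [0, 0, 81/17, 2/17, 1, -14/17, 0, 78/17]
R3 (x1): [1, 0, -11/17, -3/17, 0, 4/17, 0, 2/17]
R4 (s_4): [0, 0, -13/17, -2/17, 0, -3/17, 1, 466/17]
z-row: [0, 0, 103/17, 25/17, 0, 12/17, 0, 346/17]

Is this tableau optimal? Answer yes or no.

Every z-row coefficient is ≥ 0, so the tableau is optimal.

yes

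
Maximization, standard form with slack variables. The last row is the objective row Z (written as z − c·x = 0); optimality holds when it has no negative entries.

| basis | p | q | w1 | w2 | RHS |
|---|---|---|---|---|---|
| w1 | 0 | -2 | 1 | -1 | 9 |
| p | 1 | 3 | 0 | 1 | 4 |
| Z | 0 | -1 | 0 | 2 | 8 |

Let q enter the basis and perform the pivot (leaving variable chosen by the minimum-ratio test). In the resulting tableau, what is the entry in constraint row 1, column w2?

Ratio test on column q — row 1: entry -2 ≤ 0; row 2: 4/3 = 4/3. Minimum is 4/3 at row 2 (p leaves); pivot element 3.
Divide row 2 by 3; eliminate column q from the other rows.
Row 1 update in column w2: -1 − (-2)·(1/3) = -1/3.

-1/3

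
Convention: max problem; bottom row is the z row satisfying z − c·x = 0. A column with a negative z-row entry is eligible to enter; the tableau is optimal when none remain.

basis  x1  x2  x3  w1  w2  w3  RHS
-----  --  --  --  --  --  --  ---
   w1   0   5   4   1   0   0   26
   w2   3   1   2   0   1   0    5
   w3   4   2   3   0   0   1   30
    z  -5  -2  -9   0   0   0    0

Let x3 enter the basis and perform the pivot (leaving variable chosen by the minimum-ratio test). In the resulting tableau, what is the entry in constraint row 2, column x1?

3/2

Ratio test on column x3 — row 1: 26/4 = 13/2; row 2: 5/2 = 5/2; row 3: 30/3 = 10. Minimum is 5/2 at row 2 (w2 leaves); pivot element 2.
Divide row 2 by 2; eliminate column x3 from the other rows.
In the new row 2, the x1 entry is the old entry divided by the pivot: 3/2 = 3/2.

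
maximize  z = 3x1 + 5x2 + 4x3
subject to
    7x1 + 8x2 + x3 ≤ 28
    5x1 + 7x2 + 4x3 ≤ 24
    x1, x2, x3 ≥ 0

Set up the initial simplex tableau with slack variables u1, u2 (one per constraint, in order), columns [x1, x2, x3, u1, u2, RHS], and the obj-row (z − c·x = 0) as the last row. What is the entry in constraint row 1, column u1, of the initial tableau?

1

Slack u1 belongs to constraint 1; its column is the unit vector e_1, so the entry in row 1 is 1.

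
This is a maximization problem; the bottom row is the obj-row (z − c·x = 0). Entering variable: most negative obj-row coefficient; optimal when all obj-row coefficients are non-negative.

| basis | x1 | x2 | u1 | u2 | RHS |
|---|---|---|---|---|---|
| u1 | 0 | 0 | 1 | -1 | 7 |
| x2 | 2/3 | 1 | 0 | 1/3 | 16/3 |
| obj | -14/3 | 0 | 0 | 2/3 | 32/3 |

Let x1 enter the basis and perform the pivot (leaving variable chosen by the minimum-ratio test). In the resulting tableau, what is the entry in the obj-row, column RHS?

48

Ratio test on column x1 — row 1: entry 0 ≤ 0; row 2: (16/3)/(2/3) = 8. Minimum is 8 at row 2 (x2 leaves); pivot element 2/3.
Divide row 2 by 2/3; eliminate column x1 from the other rows.
obj-row update in column RHS: 32/3 − (-14/3)·8 = 48.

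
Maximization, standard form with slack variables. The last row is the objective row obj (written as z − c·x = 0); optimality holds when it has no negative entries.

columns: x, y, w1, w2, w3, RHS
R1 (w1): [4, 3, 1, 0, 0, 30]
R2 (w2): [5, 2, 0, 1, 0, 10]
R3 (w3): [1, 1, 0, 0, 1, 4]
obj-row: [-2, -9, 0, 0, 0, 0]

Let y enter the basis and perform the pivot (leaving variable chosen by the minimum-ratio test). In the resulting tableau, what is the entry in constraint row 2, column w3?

Ratio test on column y — row 1: 30/3 = 10; row 2: 10/2 = 5; row 3: 4/1 = 4. Minimum is 4 at row 3 (w3 leaves); pivot element 1.
Divide row 3 by 1; eliminate column y from the other rows.
Row 2 update in column w3: 0 − 2·1 = -2.

-2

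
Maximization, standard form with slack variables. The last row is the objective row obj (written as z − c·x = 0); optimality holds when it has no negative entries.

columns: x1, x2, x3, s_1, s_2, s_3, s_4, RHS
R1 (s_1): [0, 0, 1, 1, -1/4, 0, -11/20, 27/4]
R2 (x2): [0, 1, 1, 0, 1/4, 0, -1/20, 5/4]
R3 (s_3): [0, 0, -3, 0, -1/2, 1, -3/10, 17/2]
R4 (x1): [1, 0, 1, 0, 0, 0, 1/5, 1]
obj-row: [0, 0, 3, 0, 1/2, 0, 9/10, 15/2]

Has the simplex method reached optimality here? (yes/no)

Every obj-row coefficient is ≥ 0, so the tableau is optimal.

yes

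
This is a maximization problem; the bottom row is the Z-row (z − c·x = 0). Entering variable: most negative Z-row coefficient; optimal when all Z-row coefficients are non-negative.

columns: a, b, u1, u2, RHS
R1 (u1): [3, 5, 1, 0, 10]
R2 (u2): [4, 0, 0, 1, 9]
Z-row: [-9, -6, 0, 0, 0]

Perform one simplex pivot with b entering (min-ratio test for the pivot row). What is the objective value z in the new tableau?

12

Ratio test on column b — row 1: 10/5 = 2; row 2: entry 0 ≤ 0. Minimum is 2 at row 1 (u1 leaves); pivot element 5.
Pivot on row 1; the Z-row RHS becomes 0 − (-6)·2 = 12.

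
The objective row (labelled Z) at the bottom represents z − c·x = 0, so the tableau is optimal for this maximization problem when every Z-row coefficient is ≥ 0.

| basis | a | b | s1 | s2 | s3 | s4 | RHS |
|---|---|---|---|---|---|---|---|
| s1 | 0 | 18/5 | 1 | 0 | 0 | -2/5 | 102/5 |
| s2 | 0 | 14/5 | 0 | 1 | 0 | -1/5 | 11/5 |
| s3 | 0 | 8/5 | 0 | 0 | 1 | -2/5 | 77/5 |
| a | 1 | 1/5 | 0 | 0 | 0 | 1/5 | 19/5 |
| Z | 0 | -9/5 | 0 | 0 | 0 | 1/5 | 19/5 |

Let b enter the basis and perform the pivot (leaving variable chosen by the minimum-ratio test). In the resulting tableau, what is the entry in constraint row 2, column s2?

Ratio test on column b — row 1: (102/5)/(18/5) = 17/3; row 2: (11/5)/(14/5) = 11/14; row 3: (77/5)/(8/5) = 77/8; row 4: (19/5)/(1/5) = 19. Minimum is 11/14 at row 2 (s2 leaves); pivot element 14/5.
Divide row 2 by 14/5; eliminate column b from the other rows.
In the new row 2, the s2 entry is the old entry divided by the pivot: 1/(14/5) = 5/14.

5/14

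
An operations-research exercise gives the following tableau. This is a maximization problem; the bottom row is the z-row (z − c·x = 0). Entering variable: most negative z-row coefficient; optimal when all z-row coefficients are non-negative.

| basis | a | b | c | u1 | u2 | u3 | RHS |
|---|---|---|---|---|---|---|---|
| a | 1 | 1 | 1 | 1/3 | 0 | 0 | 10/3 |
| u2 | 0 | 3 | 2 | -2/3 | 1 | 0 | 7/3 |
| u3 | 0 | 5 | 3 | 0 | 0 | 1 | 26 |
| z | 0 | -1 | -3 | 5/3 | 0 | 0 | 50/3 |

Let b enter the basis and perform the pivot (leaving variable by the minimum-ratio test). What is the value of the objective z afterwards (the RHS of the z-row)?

157/9

Ratio test on column b — row 1: (10/3)/1 = 10/3; row 2: (7/3)/3 = 7/9; row 3: 26/5 = 26/5. Minimum is 7/9 at row 2 (u2 leaves); pivot element 3.
Pivot on row 2; the z-row RHS becomes 50/3 − (-1)·(7/9) = 157/9.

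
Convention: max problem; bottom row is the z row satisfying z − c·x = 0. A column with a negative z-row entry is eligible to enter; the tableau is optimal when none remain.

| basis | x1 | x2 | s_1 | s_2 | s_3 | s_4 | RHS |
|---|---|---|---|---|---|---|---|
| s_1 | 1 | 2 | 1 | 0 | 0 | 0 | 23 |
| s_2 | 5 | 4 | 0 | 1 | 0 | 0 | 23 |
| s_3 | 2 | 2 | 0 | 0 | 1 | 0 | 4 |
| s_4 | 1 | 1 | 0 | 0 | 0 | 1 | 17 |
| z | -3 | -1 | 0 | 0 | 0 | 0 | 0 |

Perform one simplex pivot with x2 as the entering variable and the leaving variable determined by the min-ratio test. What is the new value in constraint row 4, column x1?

0

Ratio test on column x2 — row 1: 23/2 = 23/2; row 2: 23/4 = 23/4; row 3: 4/2 = 2; row 4: 17/1 = 17. Minimum is 2 at row 3 (s_3 leaves); pivot element 2.
Divide row 3 by 2; eliminate column x2 from the other rows.
Row 4 update in column x1: 1 − 1·1 = 0.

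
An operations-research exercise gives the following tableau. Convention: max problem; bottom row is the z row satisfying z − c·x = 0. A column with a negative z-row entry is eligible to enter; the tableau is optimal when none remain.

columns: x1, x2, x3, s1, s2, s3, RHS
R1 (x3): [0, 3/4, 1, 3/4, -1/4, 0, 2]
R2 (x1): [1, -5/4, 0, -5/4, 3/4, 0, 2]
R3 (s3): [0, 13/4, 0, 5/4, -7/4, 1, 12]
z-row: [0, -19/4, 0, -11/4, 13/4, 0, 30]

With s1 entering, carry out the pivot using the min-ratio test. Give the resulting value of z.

112/3

Ratio test on column s1 — row 1: 2/(3/4) = 8/3; row 2: entry -5/4 ≤ 0; row 3: 12/(5/4) = 48/5. Minimum is 8/3 at row 1 (x3 leaves); pivot element 3/4.
Pivot on row 1; the z-row RHS becomes 30 − (-11/4)·(8/3) = 112/3.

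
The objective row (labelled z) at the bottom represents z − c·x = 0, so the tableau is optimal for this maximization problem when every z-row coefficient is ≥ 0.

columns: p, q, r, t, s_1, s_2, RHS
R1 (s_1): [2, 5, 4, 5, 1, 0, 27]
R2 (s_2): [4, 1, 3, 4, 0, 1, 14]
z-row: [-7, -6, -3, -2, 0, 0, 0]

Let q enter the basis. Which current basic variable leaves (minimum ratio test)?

Column q entries and ratios — s_1: 27/5 = 27/5; s_2: 14/1 = 14.
Smallest ratio is 27/5 in the row of s_1, so s_1 leaves.

s_1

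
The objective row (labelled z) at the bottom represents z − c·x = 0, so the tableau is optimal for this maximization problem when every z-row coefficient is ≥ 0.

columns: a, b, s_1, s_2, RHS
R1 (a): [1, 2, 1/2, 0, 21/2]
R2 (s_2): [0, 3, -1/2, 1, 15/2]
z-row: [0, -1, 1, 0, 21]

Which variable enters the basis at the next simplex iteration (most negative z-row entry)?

Negative z-row entries: b: -1.
The most negative is -1 in column b, so b enters.

b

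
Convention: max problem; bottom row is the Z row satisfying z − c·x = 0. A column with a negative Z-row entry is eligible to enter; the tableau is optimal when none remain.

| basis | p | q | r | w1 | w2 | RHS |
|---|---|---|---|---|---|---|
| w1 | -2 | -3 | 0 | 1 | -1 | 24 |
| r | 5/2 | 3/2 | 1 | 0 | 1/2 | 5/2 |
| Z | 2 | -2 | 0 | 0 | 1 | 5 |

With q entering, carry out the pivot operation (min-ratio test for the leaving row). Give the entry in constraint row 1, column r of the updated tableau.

Ratio test on column q — row 1: entry -3 ≤ 0; row 2: (5/2)/(3/2) = 5/3. Minimum is 5/3 at row 2 (r leaves); pivot element 3/2.
Divide row 2 by 3/2; eliminate column q from the other rows.
Row 1 update in column r: 0 − (-3)·(2/3) = 2.

2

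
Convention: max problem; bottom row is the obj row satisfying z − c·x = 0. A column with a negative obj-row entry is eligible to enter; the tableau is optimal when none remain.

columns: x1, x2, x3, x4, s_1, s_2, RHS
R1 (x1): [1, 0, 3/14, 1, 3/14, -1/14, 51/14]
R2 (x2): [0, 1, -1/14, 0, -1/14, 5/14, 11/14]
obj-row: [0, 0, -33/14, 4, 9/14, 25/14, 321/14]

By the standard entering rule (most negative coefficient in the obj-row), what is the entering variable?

Negative obj-row entries: x3: -33/14.
The most negative is -33/14 in column x3, so x3 enters.

x3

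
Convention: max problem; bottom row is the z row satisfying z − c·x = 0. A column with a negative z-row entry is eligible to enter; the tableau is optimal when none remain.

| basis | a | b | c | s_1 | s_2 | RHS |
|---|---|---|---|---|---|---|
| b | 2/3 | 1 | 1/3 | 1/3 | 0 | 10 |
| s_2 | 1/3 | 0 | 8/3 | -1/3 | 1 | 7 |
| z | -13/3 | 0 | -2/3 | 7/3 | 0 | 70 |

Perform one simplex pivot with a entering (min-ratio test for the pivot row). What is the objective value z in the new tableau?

135

Ratio test on column a — row 1: 10/(2/3) = 15; row 2: 7/(1/3) = 21. Minimum is 15 at row 1 (b leaves); pivot element 2/3.
Pivot on row 1; the z-row RHS becomes 70 − (-13/3)·15 = 135.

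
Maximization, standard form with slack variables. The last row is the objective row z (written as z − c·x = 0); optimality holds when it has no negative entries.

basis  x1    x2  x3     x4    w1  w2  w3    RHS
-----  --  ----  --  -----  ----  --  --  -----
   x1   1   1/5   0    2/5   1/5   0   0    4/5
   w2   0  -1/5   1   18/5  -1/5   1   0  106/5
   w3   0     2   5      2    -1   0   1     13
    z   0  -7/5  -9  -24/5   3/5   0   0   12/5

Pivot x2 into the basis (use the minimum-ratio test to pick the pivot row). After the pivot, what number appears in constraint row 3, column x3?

5

Ratio test on column x2 — row 1: (4/5)/(1/5) = 4; row 2: entry -1/5 ≤ 0; row 3: 13/2 = 13/2. Minimum is 4 at row 1 (x1 leaves); pivot element 1/5.
Divide row 1 by 1/5; eliminate column x2 from the other rows.
Row 3 update in column x3: 5 − 2·0 = 5.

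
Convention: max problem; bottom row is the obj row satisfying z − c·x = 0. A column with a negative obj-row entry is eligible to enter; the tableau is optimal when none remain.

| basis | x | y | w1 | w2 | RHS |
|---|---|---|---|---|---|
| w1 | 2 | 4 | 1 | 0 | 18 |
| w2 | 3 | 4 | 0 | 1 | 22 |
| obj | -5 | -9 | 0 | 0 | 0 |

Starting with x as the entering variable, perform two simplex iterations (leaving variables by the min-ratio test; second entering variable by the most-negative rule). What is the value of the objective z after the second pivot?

85/2

Ratio test on column x — row 1: 18/2 = 9; row 2: 22/3 = 22/3. Minimum is 22/3 at row 2 (w2 leaves); pivot element 3.
Pivot on row 2; the obj-row RHS becomes 0 − (-5)·(22/3) = 110/3.
Next entering variable (most negative obj-row entry -7/3): y.
Ratio test on column y — row 1: (10/3)/(4/3) = 5/2; row 2: (22/3)/(4/3) = 11/2. Minimum is 5/2 at row 1 (w1 leaves); pivot element 4/3.
After the second pivot the obj-row RHS is 110/3 − (-7/3)·(5/2) = 85/2.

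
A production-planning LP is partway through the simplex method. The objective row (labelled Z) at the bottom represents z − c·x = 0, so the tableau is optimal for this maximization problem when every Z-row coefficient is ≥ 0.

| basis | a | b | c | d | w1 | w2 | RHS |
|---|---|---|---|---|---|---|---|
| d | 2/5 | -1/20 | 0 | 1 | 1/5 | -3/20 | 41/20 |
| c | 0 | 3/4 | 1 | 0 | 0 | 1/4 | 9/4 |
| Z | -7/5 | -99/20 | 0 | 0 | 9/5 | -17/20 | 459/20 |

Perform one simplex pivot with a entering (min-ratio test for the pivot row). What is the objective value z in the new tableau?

Ratio test on column a — row 1: (41/20)/(2/5) = 41/8; row 2: entry 0 ≤ 0. Minimum is 41/8 at row 1 (d leaves); pivot element 2/5.
Pivot on row 1; the Z-row RHS becomes 459/20 − (-7/5)·(41/8) = 241/8.

241/8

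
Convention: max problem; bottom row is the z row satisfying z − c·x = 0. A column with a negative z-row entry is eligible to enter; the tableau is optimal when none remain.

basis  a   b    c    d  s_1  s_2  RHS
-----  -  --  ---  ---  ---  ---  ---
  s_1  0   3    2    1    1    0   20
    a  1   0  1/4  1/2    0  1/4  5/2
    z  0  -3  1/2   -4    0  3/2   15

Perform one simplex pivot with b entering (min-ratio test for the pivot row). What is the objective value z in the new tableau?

35

Ratio test on column b — row 1: 20/3 = 20/3; row 2: entry 0 ≤ 0. Minimum is 20/3 at row 1 (s_1 leaves); pivot element 3.
Pivot on row 1; the z-row RHS becomes 15 − (-3)·(20/3) = 35.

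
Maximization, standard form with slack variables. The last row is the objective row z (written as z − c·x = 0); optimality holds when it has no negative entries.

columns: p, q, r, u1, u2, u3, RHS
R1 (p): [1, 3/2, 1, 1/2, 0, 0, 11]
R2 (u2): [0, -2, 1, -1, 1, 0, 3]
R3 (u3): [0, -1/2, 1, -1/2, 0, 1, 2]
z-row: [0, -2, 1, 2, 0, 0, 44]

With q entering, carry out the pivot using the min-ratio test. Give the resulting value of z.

176/3

Ratio test on column q — row 1: 11/(3/2) = 22/3; row 2: entry -2 ≤ 0; row 3: entry -1/2 ≤ 0. Minimum is 22/3 at row 1 (p leaves); pivot element 3/2.
Pivot on row 1; the z-row RHS becomes 44 − (-2)·(22/3) = 176/3.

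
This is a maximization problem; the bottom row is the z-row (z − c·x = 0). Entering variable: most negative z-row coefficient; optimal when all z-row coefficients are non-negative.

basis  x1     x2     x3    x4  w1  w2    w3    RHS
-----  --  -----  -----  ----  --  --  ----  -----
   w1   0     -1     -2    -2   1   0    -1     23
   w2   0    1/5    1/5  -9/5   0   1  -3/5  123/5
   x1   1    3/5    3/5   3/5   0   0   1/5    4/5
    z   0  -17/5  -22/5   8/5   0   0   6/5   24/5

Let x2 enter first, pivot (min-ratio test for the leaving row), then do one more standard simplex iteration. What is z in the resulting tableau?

32/3

Ratio test on column x2 — row 1: entry -1 ≤ 0; row 2: (123/5)/(1/5) = 123; row 3: (4/5)/(3/5) = 4/3. Minimum is 4/3 at row 3 (x1 leaves); pivot element 3/5.
Pivot on row 3; the z-row RHS becomes 24/5 − (-17/5)·(4/3) = 28/3.
Next entering variable (most negative z-row entry -1): x3.
Ratio test on column x3 — row 1: entry -1 ≤ 0; row 2: entry 0 ≤ 0; row 3: (4/3)/1 = 4/3. Minimum is 4/3 at row 3 (x2 leaves); pivot element 1.
After the second pivot the z-row RHS is 28/3 − (-1)·(4/3) = 32/3.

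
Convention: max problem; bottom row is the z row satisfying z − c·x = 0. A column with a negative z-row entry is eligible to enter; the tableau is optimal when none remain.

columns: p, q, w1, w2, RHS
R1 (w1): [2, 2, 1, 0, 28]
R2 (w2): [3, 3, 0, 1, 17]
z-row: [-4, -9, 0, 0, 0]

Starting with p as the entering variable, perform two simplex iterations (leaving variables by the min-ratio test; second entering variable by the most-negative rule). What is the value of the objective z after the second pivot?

51

Ratio test on column p — row 1: 28/2 = 14; row 2: 17/3 = 17/3. Minimum is 17/3 at row 2 (w2 leaves); pivot element 3.
Pivot on row 2; the z-row RHS becomes 0 − (-4)·(17/3) = 68/3.
Next entering variable (most negative z-row entry -5): q.
Ratio test on column q — row 1: entry 0 ≤ 0; row 2: (17/3)/1 = 17/3. Minimum is 17/3 at row 2 (p leaves); pivot element 1.
After the second pivot the z-row RHS is 68/3 − (-5)·(17/3) = 51.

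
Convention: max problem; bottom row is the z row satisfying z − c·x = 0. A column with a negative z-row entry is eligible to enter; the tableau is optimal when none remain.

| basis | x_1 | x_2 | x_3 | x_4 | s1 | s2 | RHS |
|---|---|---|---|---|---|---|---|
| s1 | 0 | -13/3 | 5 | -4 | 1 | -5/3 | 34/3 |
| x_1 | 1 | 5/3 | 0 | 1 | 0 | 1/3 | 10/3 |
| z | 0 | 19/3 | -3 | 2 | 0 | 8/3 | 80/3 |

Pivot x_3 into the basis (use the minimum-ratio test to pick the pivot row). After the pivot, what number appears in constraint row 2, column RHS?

10/3

Ratio test on column x_3 — row 1: (34/3)/5 = 34/15; row 2: entry 0 ≤ 0. Minimum is 34/15 at row 1 (s1 leaves); pivot element 5.
Divide row 1 by 5; eliminate column x_3 from the other rows.
Row 2 update in column RHS: 10/3 − 0·(34/15) = 10/3.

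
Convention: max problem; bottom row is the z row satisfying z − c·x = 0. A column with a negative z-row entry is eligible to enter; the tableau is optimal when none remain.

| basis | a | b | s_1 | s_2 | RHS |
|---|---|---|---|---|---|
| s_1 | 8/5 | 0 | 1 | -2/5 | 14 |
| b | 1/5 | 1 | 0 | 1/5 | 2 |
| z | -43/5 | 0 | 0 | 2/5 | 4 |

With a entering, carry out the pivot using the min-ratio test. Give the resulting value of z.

Ratio test on column a — row 1: 14/(8/5) = 35/4; row 2: 2/(1/5) = 10. Minimum is 35/4 at row 1 (s_1 leaves); pivot element 8/5.
Pivot on row 1; the z-row RHS becomes 4 − (-43/5)·(35/4) = 317/4.

317/4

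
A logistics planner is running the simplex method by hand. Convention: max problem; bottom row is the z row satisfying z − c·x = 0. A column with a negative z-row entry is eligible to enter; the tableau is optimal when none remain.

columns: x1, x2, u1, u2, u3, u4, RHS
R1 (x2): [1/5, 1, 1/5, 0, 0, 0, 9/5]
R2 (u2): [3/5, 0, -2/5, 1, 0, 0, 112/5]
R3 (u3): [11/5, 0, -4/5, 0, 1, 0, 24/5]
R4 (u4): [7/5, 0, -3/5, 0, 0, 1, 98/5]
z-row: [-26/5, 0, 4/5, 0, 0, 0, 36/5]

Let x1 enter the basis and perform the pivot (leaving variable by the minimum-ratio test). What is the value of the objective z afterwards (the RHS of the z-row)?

204/11

Ratio test on column x1 — row 1: (9/5)/(1/5) = 9; row 2: (112/5)/(3/5) = 112/3; row 3: (24/5)/(11/5) = 24/11; row 4: (98/5)/(7/5) = 14. Minimum is 24/11 at row 3 (u3 leaves); pivot element 11/5.
Pivot on row 3; the z-row RHS becomes 36/5 − (-26/5)·(24/11) = 204/11.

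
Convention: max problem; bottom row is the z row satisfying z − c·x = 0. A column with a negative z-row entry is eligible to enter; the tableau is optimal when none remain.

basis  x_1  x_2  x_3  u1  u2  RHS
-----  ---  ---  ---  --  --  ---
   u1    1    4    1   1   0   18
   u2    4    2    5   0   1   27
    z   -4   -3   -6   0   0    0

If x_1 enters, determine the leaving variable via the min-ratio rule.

Column x_1 entries and ratios — u1: 18/1 = 18; u2: 27/4 = 27/4.
Smallest ratio is 27/4 in the row of u2, so u2 leaves.

u2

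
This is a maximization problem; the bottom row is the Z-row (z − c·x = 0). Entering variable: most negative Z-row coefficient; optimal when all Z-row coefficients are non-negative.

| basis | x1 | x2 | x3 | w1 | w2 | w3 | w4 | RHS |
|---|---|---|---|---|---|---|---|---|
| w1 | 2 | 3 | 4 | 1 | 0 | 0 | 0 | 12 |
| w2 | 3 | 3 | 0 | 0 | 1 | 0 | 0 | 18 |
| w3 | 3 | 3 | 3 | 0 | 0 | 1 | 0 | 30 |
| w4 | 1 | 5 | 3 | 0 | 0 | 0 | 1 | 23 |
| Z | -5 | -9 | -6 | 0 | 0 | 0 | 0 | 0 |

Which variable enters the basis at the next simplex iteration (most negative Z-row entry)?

x2

Negative Z-row entries: x1: -5, x2: -9, x3: -6.
The most negative is -9 in column x2, so x2 enters.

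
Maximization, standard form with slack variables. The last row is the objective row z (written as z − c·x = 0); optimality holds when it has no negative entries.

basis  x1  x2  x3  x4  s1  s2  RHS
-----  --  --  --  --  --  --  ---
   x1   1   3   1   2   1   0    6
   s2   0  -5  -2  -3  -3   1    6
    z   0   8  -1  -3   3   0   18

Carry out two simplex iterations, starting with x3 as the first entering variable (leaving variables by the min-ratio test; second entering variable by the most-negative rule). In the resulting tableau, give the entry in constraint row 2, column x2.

Ratio test on column x3 — row 1: 6/1 = 6; row 2: entry -2 ≤ 0. Minimum is 6 at row 1 (x1 leaves); pivot element 1.
Divide row 1 by 1; eliminate column x3 from the other rows.
Second iteration: most negative z-row entry is -1 in column x4, so x4 enters.
Ratio test on column x4 — row 1: 6/2 = 3; row 2: 18/1 = 18. Minimum is 3 at row 1 (x3 leaves); pivot element 2.
Divide row 1 by 2; eliminate column x4 from the other rows.
After both pivots, the entry at constraint row 2, column x2 is -1/2.

-1/2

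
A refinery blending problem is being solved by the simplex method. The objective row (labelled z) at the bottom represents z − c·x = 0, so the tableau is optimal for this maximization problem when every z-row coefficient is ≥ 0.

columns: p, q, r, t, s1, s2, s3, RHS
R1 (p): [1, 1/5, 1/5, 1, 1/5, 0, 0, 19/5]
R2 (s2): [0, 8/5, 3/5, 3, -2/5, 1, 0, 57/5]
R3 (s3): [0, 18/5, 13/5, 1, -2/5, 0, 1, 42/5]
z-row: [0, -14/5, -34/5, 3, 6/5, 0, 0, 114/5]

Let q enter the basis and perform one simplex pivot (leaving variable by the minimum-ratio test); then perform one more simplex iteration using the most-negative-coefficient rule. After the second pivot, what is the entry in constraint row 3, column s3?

Ratio test on column q — row 1: (19/5)/(1/5) = 19; row 2: (57/5)/(8/5) = 57/8; row 3: (42/5)/(18/5) = 7/3. Minimum is 7/3 at row 3 (s3 leaves); pivot element 18/5.
Divide row 3 by 18/5; eliminate column q from the other rows.
Second iteration: most negative z-row entry is -43/9 in column r, so r enters.
Ratio test on column r — row 1: (10/3)/(1/18) = 60; row 2: entry -5/9 ≤ 0; row 3: (7/3)/(13/18) = 42/13. Minimum is 42/13 at row 3 (q leaves); pivot element 13/18.
Divide row 3 by 13/18; eliminate column r from the other rows.
After both pivots, the entry at constraint row 3, column s3 is 5/13.

5/13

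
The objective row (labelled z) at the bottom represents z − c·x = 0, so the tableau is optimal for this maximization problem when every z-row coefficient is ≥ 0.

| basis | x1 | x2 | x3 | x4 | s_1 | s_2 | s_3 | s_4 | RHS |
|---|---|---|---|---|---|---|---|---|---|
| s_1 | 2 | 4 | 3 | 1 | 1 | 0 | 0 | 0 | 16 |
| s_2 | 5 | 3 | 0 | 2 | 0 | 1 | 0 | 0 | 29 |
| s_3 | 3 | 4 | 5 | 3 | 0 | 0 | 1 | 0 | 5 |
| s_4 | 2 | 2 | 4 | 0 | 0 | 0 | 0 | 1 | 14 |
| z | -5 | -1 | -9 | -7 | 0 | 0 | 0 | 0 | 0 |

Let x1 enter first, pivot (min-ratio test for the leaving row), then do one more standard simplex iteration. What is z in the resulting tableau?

35/3

Ratio test on column x1 — row 1: 16/2 = 8; row 2: 29/5 = 29/5; row 3: 5/3 = 5/3; row 4: 14/2 = 7. Minimum is 5/3 at row 3 (s_3 leaves); pivot element 3.
Pivot on row 3; the z-row RHS becomes 0 − (-5)·(5/3) = 25/3.
Next entering variable (most negative z-row entry -2): x4.
Ratio test on column x4 — row 1: entry -1 ≤ 0; row 2: entry -3 ≤ 0; row 3: (5/3)/1 = 5/3; row 4: entry -2 ≤ 0. Minimum is 5/3 at row 3 (x1 leaves); pivot element 1.
After the second pivot the z-row RHS is 25/3 − (-2)·(5/3) = 35/3.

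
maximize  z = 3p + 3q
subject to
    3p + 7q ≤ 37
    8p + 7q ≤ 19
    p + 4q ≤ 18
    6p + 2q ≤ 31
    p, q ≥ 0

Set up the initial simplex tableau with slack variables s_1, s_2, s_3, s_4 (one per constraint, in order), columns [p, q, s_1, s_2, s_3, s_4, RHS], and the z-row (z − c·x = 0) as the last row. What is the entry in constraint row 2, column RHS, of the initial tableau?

19

The RHS of constraint 2 is b_2 = 19.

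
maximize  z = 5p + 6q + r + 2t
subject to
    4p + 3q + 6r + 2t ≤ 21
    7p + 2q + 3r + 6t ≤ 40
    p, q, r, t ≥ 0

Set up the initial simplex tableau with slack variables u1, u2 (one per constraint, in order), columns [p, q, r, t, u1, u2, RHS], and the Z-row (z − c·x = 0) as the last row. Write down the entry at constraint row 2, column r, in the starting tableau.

Constraint 2 has coefficient 3 on r.

3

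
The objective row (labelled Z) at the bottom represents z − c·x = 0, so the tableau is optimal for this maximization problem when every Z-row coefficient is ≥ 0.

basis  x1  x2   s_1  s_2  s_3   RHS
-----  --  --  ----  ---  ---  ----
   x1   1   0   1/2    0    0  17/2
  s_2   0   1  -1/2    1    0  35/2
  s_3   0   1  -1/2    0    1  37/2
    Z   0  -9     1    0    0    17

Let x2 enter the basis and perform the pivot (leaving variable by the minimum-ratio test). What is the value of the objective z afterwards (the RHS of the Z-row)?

349/2

Ratio test on column x2 — row 1: entry 0 ≤ 0; row 2: (35/2)/1 = 35/2; row 3: (37/2)/1 = 37/2. Minimum is 35/2 at row 2 (s_2 leaves); pivot element 1.
Pivot on row 2; the Z-row RHS becomes 17 − (-9)·(35/2) = 349/2.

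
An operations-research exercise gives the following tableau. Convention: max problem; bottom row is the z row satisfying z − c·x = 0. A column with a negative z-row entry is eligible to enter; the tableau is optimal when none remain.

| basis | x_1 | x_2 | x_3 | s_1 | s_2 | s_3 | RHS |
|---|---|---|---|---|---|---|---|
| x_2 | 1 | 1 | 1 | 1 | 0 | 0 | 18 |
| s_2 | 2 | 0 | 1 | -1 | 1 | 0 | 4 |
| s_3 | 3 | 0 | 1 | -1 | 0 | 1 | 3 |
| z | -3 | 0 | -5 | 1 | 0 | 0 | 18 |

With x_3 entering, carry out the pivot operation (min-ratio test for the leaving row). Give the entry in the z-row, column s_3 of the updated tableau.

5

Ratio test on column x_3 — row 1: 18/1 = 18; row 2: 4/1 = 4; row 3: 3/1 = 3. Minimum is 3 at row 3 (s_3 leaves); pivot element 1.
Divide row 3 by 1; eliminate column x_3 from the other rows.
z-row update in column s_3: 0 − (-5)·1 = 5.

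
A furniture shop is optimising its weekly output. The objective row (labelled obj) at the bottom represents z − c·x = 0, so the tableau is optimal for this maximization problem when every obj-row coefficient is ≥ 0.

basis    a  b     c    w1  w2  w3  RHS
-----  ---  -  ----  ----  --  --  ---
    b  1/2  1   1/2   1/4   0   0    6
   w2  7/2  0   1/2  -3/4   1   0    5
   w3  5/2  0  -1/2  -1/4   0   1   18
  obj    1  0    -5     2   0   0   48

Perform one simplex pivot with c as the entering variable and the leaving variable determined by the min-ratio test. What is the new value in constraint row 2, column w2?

2

Ratio test on column c — row 1: 6/(1/2) = 12; row 2: 5/(1/2) = 10; row 3: entry -1/2 ≤ 0. Minimum is 10 at row 2 (w2 leaves); pivot element 1/2.
Divide row 2 by 1/2; eliminate column c from the other rows.
In the new row 2, the w2 entry is the old entry divided by the pivot: 1/(1/2) = 2.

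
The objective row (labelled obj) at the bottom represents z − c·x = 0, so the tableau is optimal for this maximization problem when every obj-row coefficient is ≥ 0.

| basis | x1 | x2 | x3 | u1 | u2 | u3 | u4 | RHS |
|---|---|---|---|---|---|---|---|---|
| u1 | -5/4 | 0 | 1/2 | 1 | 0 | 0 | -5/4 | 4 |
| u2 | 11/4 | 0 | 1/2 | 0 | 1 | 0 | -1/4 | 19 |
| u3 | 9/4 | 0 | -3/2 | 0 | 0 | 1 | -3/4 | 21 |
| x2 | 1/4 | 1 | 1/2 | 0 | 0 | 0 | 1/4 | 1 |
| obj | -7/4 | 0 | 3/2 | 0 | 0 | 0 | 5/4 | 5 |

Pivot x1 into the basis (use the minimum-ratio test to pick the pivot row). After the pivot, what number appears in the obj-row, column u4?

3

Ratio test on column x1 — row 1: entry -5/4 ≤ 0; row 2: 19/(11/4) = 76/11; row 3: 21/(9/4) = 28/3; row 4: 1/(1/4) = 4. Minimum is 4 at row 4 (x2 leaves); pivot element 1/4.
Divide row 4 by 1/4; eliminate column x1 from the other rows.
obj-row update in column u4: 5/4 − (-7/4)·1 = 3.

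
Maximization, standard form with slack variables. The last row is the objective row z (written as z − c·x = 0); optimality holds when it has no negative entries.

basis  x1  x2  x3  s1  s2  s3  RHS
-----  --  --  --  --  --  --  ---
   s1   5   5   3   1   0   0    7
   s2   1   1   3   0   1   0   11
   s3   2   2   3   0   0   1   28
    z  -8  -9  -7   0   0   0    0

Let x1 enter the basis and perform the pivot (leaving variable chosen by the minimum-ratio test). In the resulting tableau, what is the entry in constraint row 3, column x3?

Ratio test on column x1 — row 1: 7/5 = 7/5; row 2: 11/1 = 11; row 3: 28/2 = 14. Minimum is 7/5 at row 1 (s1 leaves); pivot element 5.
Divide row 1 by 5; eliminate column x1 from the other rows.
Row 3 update in column x3: 3 − 2·(3/5) = 9/5.

9/5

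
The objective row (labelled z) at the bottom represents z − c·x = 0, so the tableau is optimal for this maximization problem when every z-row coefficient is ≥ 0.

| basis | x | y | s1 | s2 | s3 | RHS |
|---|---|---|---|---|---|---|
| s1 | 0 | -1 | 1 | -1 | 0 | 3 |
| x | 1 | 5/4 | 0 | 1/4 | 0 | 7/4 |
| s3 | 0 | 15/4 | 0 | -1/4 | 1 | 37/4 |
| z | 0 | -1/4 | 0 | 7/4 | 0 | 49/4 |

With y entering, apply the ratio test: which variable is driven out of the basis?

x

Column y entries and ratios — s1: -1 ≤ 0, skip; x: (7/4)/(5/4) = 7/5; s3: (37/4)/(15/4) = 37/15.
Smallest ratio is 7/5 in the row of x, so x leaves.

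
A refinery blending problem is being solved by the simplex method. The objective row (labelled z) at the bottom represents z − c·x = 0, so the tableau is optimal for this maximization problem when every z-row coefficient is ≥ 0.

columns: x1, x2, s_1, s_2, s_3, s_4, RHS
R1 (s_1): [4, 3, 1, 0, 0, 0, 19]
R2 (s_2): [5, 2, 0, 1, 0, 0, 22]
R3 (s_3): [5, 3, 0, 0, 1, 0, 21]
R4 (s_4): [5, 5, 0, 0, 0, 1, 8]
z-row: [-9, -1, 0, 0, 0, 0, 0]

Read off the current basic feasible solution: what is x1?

0

x1 is not in the basis, so in the current basic feasible solution x1 = 0.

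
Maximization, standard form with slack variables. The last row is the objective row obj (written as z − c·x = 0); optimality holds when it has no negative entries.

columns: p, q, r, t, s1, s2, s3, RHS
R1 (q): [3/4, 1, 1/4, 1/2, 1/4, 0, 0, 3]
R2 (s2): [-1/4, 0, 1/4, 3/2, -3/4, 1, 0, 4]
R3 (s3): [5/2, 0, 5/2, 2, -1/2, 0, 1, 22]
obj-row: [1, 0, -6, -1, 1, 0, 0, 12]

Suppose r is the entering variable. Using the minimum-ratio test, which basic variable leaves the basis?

Column r entries and ratios — q: 3/(1/4) = 12; s2: 4/(1/4) = 16; s3: 22/(5/2) = 44/5.
Smallest ratio is 44/5 in the row of s3, so s3 leaves.

s3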